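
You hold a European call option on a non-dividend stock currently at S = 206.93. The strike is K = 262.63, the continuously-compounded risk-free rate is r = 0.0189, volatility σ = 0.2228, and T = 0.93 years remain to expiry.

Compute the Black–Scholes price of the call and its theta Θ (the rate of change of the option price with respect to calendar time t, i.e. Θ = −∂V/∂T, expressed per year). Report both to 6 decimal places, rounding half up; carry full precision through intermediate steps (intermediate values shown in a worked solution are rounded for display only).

σ√T = 0.2228·√0.93 = 0.214861
d₁ = (ln(S/K) + (r+σ²/2)T) / (σ√T) = (ln(206.93/262.63) + (0.0189+0.2228²/2)·0.93) / 0.214861 = (-0.238366 + 0.040660) / 0.214861 = -0.920160
d₂ = d₁ − σ√T = -0.920160 − 0.214861 = -1.135021
e^{−rT} = e^{−0.0189·0.93} = 0.982577
N(d₁) = 0.178745,  N(d₂) = 0.128183
Call price V = S·N(d₁) − K·e^{−rT}·N(d₂) = 36.987609 − 33.078232 = 3.909376
φ(d₁) = (1/√(2π))·e^{−d₁²/2} = 0.261248
Θ = −S·φ(d₁)·σ/(2√T) − r·K·e^{−rT}·N(d₂) = −6.244819 − 0.625179 = -6.869997

price = 3.909376
Θ = -6.869997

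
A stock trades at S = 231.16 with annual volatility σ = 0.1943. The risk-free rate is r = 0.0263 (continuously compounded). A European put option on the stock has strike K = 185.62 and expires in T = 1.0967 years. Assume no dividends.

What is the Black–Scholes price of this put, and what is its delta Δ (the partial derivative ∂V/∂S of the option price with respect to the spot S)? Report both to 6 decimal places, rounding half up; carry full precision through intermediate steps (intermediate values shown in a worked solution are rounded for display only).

σ√T = 0.1943·√1.0967 = 0.203478
d₁ = (ln(S/K) + (r+σ²/2)T) / (σ√T) = (ln(231.16/185.62) + (0.0263+0.1943²/2)·1.0967) / 0.203478 = (0.219409 + 0.049545) / 0.203478 = 1.321783
d₂ = d₁ − σ√T = 1.321783 − 0.203478 = 1.118305
e^{−rT} = e^{−0.0263·1.0967} = 0.971569
N(−d₁) = 0.093120,  N(−d₂) = 0.131718
Put price V = K·e^{−rT}·N(−d₂) − S·N(−d₁) = 23.754417 − 21.525664 = 2.228753
Δ = −N(−d₁) = -0.093120

price = 2.228753
Δ = -0.093120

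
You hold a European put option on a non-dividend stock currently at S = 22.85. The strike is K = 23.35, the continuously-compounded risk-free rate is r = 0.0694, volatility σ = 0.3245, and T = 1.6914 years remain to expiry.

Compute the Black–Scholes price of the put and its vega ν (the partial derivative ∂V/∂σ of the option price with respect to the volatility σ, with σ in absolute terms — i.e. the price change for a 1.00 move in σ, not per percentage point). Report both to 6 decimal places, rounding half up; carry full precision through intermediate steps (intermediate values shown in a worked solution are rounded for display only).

σ√T = 0.3245·√1.6914 = 0.422025
d₁ = (ln(S/K) + (r+σ²/2)T) / (σ√T) = (ln(22.85/23.35) + (0.0694+0.3245²/2)·1.6914) / 0.422025 = (-0.021646 + 0.206436) / 0.422025 = 0.437865
d₂ = d₁ − σ√T = 0.437865 − 0.422025 = 0.015840
e^{−rT} = e^{−0.0694·1.6914} = 0.889244
N(−d₁) = 0.330742,  N(−d₂) = 0.493681
Put price V = K·e^{−rT}·N(−d₂) − S·N(−d₁) = 10.250722 − 7.557459 = 2.693263
φ(d₁) = (1/√(2π))·e^{−d₁²/2} = 0.362474
ν = S·φ(d₁)·√T = 10.771763

price = 2.693263
ν = 10.771763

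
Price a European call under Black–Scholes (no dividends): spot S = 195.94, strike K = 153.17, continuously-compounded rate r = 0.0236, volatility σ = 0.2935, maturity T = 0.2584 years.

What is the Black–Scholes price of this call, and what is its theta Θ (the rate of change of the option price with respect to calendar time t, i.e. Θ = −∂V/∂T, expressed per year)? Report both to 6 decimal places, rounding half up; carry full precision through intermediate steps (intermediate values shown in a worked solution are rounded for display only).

price = 44.181349
Θ = -8.147046

σ√T = 0.2935·√0.2584 = 0.149195
d₁ = (ln(S/K) + (r+σ²/2)T) / (σ√T) = (ln(195.94/153.17) + (0.0236+0.2935²/2)·0.2584) / 0.149195 = (0.246260 + 0.017228) / 0.149195 = 1.766063
d₂ = d₁ − σ√T = 1.766063 − 0.149195 = 1.616868
e^{−rT} = e^{−0.0236·0.2584} = 0.993920
N(d₁) = 0.961307,  N(d₂) = 0.947047
Call price V = S·N(d₁) − K·e^{−rT}·N(d₂) = 188.358572 − 144.177223 = 44.181349
φ(d₁) = (1/√(2π))·e^{−d₁²/2} = 0.083875
Θ = −S·φ(d₁)·σ/(2√T) − r·K·e^{−rT}·N(d₂) = −4.744463 − 3.402582 = -8.147046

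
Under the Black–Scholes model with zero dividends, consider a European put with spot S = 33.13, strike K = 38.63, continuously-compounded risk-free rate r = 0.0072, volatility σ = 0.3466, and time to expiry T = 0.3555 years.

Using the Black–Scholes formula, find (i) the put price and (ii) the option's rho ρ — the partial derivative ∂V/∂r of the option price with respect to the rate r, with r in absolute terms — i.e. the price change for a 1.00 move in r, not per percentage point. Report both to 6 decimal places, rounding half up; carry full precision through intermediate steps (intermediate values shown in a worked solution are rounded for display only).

price = 6.399161
ρ = -10.929574

σ√T = 0.3466·√0.3555 = 0.206656
d₁ = (ln(S/K) + (r+σ²/2)T) / (σ√T) = (ln(33.13/38.63) + (0.0072+0.3466²/2)·0.3555) / 0.206656 = (-0.153590 + 0.023913) / 0.206656 = -0.627501
d₂ = d₁ − σ√T = -0.627501 − 0.206656 = -0.834157
e^{−rT} = e^{−0.0072·0.3555} = 0.997444
N(−d₁) = 0.734835,  N(−d₂) = 0.797904
Put price V = K·e^{−rT}·N(−d₂) − S·N(−d₁) = 30.744231 − 24.345070 = 6.399161
ρ = −K·T·e^{−rT}·N(−d₂) = -10.929574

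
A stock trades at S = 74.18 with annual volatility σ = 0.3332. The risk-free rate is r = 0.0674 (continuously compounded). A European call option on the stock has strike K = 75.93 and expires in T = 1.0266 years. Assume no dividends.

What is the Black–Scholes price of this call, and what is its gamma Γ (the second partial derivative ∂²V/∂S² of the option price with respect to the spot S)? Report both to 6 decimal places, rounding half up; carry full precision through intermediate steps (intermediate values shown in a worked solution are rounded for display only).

price = 11.472502
Γ = 0.015208

σ√T = 0.3332·√1.0266 = 0.337602
d₁ = (ln(S/K) + (r+σ²/2)T) / (σ√T) = (ln(74.18/75.93) + (0.0674+0.3332²/2)·1.0266) / 0.337602 = (-0.023317 + 0.126181) / 0.337602 = 0.304688
d₂ = d₁ − σ√T = 0.304688 − 0.337602 = -0.032915
e^{−rT} = e^{−0.0674·1.0266} = 0.933147
N(d₁) = 0.619698,  N(d₂) = 0.486871
Call price V = S·N(d₁) − K·e^{−rT}·N(d₂) = 45.969192 − 34.496690 = 11.472502
φ(d₁) = (1/√(2π))·e^{−d₁²/2} = 0.380848
Γ = φ(d₁) / (S·σ·√T) = 0.015208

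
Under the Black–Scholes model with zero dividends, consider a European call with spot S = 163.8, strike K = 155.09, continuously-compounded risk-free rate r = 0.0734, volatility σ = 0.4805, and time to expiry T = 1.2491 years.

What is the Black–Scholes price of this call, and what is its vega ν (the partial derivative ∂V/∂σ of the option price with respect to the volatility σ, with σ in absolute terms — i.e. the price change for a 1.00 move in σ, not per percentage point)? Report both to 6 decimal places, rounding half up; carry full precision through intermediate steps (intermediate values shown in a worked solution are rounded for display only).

σ√T = 0.4805·√1.2491 = 0.537022
d₁ = (ln(S/K) + (r+σ²/2)T) / (σ√T) = (ln(163.8/155.09) + (0.0734+0.4805²/2)·1.2491) / 0.537022 = (0.054641 + 0.235880) / 0.537022 = 0.540985
d₂ = d₁ − σ√T = 0.540985 − 0.537022 = 0.003963
e^{−rT} = e^{−0.0734·1.2491} = 0.912393
N(d₁) = 0.705741,  N(d₂) = 0.501581
Call price V = S·N(d₁) − K·e^{−rT}·N(d₂) = 115.600381 − 70.975273 = 44.625108
φ(d₁) = (1/√(2π))·e^{−d₁²/2} = 0.344634
ν = S·φ(d₁)·√T = 63.091554

price = 44.625108
ν = 63.091554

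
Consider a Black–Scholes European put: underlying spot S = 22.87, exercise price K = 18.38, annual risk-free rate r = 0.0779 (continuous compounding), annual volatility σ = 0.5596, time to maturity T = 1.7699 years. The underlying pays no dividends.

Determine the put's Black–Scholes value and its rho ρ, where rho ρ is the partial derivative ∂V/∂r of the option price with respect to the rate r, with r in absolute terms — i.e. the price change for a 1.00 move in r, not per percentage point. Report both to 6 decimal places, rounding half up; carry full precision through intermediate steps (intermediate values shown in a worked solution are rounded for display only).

σ√T = 0.5596·√1.7699 = 0.744478
d₁ = (ln(S/K) + (r+σ²/2)T) / (σ√T) = (ln(22.87/18.38) + (0.0779+0.5596²/2)·1.7699) / 0.744478 = (0.218563 + 0.414999) / 0.744478 = 0.851015
d₂ = d₁ − σ√T = 0.851015 − 0.744478 = 0.106536
e^{−rT} = e^{−0.0779·1.7699} = 0.871207
N(−d₁) = 0.197381,  N(−d₂) = 0.457578
Put price V = K·e^{−rT}·N(−d₂) − S·N(−d₁) = 7.327107 − 4.514093 = 2.813014
ρ = −K·T·e^{−rT}·N(−d₂) = -12.968247

price = 2.813014
ρ = -12.968247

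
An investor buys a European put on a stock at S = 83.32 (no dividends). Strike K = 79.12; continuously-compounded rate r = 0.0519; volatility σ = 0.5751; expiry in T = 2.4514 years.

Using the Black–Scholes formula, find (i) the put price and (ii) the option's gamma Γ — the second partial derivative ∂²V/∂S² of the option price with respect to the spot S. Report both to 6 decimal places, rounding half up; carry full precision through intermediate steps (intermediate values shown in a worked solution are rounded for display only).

price = 20.238430
Γ = 0.004308

σ√T = 0.5751·√2.4514 = 0.900431
d₁ = (ln(S/K) + (r+σ²/2)T) / (σ√T) = (ln(83.32/79.12) + (0.0519+0.5751²/2)·2.4514) / 0.900431 = (0.051723 + 0.532616) / 0.900431 = 0.648954
d₂ = d₁ − σ√T = 0.648954 − 0.900431 = -0.251477
e^{−rT} = e^{−0.0519·2.4514} = 0.880533
N(−d₁) = 0.258184,  N(−d₂) = 0.599277
Put price V = K·e^{−rT}·N(−d₂) − S·N(−d₁) = 41.750317 − 21.511887 = 20.238430
φ(d₁) = (1/√(2π))·e^{−d₁²/2} = 0.323192
Γ = φ(d₁) / (S·σ·√T) = 0.004308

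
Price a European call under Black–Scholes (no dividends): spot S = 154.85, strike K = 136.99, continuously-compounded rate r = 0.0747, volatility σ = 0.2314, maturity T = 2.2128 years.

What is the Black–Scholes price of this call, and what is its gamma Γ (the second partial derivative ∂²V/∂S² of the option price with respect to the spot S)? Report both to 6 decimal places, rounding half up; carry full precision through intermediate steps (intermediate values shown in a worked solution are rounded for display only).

σ√T = 0.2314·√2.2128 = 0.344219
d₁ = (ln(S/K) + (r+σ²/2)T) / (σ√T) = (ln(154.85/136.99) + (0.0747+0.2314²/2)·2.2128) / 0.344219 = (0.122549 + 0.224539) / 0.344219 = 1.008337
d₂ = d₁ − σ√T = 1.008337 − 0.344219 = 0.664118
e^{−rT} = e^{−0.0747·2.2128} = 0.847643
N(d₁) = 0.843354,  N(d₂) = 0.746693
Call price V = S·N(d₁) − K·e^{−rT}·N(d₂) = 130.593307 − 86.704880 = 43.888428
φ(d₁) = (1/√(2π))·e^{−d₁²/2} = 0.239953
Γ = φ(d₁) / (S·σ·√T) = 0.004502

price = 43.888428
Γ = 0.004502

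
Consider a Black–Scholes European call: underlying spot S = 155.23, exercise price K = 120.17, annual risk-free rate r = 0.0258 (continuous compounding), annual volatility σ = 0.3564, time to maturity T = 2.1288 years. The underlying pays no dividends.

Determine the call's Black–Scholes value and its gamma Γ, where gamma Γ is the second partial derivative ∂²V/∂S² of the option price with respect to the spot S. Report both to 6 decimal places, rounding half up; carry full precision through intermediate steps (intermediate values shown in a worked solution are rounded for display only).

price = 52.966099
Γ = 0.003421

σ√T = 0.3564·√2.1288 = 0.520002
d₁ = (ln(S/K) + (r+σ²/2)T) / (σ√T) = (ln(155.23/120.17) + (0.0258+0.3564²/2)·2.1288) / 0.520002 = (0.256000 + 0.190124) / 0.520002 = 0.857928
d₂ = d₁ − σ√T = 0.857928 − 0.520002 = 0.337926
e^{−rT} = e^{−0.0258·2.1288} = 0.946558
N(d₁) = 0.804534,  N(d₂) = 0.632291
Call price V = S·N(d₁) − K·e^{−rT}·N(d₂) = 124.887815 − 71.921717 = 52.966099
φ(d₁) = (1/√(2π))·e^{−d₁²/2} = 0.276109
Γ = φ(d₁) / (S·σ·√T) = 0.003421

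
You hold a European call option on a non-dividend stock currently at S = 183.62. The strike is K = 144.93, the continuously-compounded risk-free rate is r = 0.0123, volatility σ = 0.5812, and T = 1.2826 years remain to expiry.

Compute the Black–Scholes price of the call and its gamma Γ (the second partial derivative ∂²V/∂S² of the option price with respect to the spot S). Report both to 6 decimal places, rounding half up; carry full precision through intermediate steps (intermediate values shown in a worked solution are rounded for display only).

price = 65.485679
Γ = 0.002561

σ√T = 0.5812·√1.2826 = 0.658220
d₁ = (ln(S/K) + (r+σ²/2)T) / (σ√T) = (ln(183.62/144.93) + (0.0123+0.5812²/2)·1.2826) / 0.658220 = (0.236618 + 0.232403) / 0.658220 = 0.712559
d₂ = d₁ − σ√T = 0.712559 − 0.658220 = 0.054338
e^{−rT} = e^{−0.0123·1.2826} = 0.984348
N(d₁) = 0.761941,  N(d₂) = 0.521667
Call price V = S·N(d₁) − K·e^{−rT}·N(d₂) = 139.907518 − 74.421839 = 65.485679
φ(d₁) = (1/√(2π))·e^{−d₁²/2} = 0.309497
Γ = φ(d₁) / (S·σ·√T) = 0.002561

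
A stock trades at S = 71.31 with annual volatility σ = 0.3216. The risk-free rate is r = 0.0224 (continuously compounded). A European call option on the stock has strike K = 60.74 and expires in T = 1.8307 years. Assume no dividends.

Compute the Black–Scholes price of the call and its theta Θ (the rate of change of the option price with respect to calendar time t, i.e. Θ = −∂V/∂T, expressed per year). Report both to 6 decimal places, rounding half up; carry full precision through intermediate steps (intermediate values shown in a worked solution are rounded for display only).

price = 18.818655
Θ = -3.461644

σ√T = 0.3216·√1.8307 = 0.435136
d₁ = (ln(S/K) + (r+σ²/2)T) / (σ√T) = (ln(71.31/60.74) + (0.0224+0.3216²/2)·1.8307) / 0.435136 = (0.160434 + 0.135679) / 0.435136 = 0.680508
d₂ = d₁ − σ√T = 0.680508 − 0.435136 = 0.245372
e^{−rT} = e^{−0.0224·1.8307} = 0.959822
N(d₁) = 0.751909,  N(d₂) = 0.596916
Call price V = S·N(d₁) − K·e^{−rT}·N(d₂) = 53.618601 − 34.799946 = 18.818655
φ(d₁) = (1/√(2π))·e^{−d₁²/2} = 0.316484
Θ = −S·φ(d₁)·σ/(2√T) − r·K·e^{−rT}·N(d₂) = −2.682125 − 0.779519 = -3.461644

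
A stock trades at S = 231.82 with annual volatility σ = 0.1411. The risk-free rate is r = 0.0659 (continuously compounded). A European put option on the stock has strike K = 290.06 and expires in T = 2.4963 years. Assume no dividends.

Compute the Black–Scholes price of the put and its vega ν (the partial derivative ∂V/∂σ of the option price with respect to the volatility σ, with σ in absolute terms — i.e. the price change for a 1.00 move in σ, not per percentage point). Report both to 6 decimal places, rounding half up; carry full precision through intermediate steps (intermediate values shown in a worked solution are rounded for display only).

price = 29.078158
ν = 144.353379

σ√T = 0.1411·√2.4963 = 0.222934
d₁ = (ln(S/K) + (r+σ²/2)T) / (σ√T) = (ln(231.82/290.06) + (0.0659+0.1411²/2)·2.4963) / 0.222934 = (-0.224127 + 0.189356) / 0.222934 = -0.155969
d₂ = d₁ − σ√T = -0.155969 − 0.222934 = -0.378903
e^{−rT} = e^{−0.0659·2.4963} = 0.848313
N(−d₁) = 0.561971,  N(−d₂) = 0.647620
Put price V = K·e^{−rT}·N(−d₂) − S·N(−d₁) = 159.354346 − 130.276188 = 29.078158
φ(d₁) = (1/√(2π))·e^{−d₁²/2} = 0.394119
ν = S·φ(d₁)·√T = 144.353379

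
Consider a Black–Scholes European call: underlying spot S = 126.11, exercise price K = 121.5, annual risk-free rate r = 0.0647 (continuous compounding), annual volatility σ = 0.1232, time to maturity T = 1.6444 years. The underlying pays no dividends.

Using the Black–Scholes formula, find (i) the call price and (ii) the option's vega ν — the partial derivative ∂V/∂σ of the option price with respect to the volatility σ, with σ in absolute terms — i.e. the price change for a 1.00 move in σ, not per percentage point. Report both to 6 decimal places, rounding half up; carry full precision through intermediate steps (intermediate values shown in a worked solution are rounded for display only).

σ√T = 0.1232·√1.6444 = 0.157984
d₁ = (ln(S/K) + (r+σ²/2)T) / (σ√T) = (ln(126.11/121.5) + (0.0647+0.1232²/2)·1.6444) / 0.157984 = (0.037240 + 0.118872) / 0.157984 = 0.988151
d₂ = d₁ − σ√T = 0.988151 − 0.157984 = 0.830166
e^{−rT} = e^{−0.0647·1.6444} = 0.899072
N(d₁) = 0.838461,  N(d₂) = 0.796778
Call price V = S·N(d₁) − K·e^{−rT}·N(d₂) = 105.738269 − 87.037752 = 18.700517
φ(d₁) = (1/√(2π))·e^{−d₁²/2} = 0.244838
ν = S·φ(d₁)·√T = 39.594203

price = 18.700517
ν = 39.594203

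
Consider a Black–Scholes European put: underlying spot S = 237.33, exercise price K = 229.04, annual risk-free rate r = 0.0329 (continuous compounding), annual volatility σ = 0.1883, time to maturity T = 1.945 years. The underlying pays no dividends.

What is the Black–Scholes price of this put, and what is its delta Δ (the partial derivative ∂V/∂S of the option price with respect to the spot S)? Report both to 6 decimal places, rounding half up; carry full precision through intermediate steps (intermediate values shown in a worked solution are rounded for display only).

price = 14.040097
Δ = -0.304897

σ√T = 0.1883·√1.945 = 0.262609
d₁ = (ln(S/K) + (r+σ²/2)T) / (σ√T) = (ln(237.33/229.04) + (0.0329+0.1883²/2)·1.945) / 0.262609 = (0.035555 + 0.098472) / 0.262609 = 0.510367
d₂ = d₁ − σ√T = 0.510367 − 0.262609 = 0.247758
e^{−rT} = e^{−0.0329·1.945} = 0.938014
N(−d₁) = 0.304897,  N(−d₂) = 0.402161
Put price V = K·e^{−rT}·N(−d₂) − S·N(−d₁) = 86.401310 − 72.361213 = 14.040097
Δ = −N(−d₁) = -0.304897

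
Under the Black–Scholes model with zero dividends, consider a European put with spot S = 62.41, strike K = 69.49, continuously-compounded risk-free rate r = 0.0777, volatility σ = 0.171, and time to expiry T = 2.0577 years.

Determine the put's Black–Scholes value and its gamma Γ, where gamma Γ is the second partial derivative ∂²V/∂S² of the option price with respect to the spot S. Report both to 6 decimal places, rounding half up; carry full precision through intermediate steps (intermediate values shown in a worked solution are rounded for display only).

σ√T = 0.171·√2.0577 = 0.245294
d₁ = (ln(S/K) + (r+σ²/2)T) / (σ√T) = (ln(62.41/69.49) + (0.0777+0.171²/2)·2.0577) / 0.245294 = (-0.107457 + 0.189968) / 0.245294 = 0.336374
d₂ = d₁ − σ√T = 0.336374 − 0.245294 = 0.091080
e^{−rT} = e^{−0.0777·2.0577} = 0.852243
N(−d₁) = 0.368294,  N(−d₂) = 0.463715
Put price V = K·e^{−rT}·N(−d₂) − S·N(−d₁) = 27.462282 − 22.985256 = 4.477026
φ(d₁) = (1/√(2π))·e^{−d₁²/2} = 0.376999
Γ = φ(d₁) / (S·σ·√T) = 0.024626

price = 4.477026
Γ = 0.024626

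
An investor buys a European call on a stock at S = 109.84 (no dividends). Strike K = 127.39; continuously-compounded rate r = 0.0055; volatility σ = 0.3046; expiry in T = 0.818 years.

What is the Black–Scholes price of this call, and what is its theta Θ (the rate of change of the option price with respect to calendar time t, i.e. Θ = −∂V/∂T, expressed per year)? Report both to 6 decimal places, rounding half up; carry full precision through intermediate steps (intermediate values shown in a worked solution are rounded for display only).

price = 6.185682
Θ = -7.032257

σ√T = 0.3046·√0.818 = 0.275490
d₁ = (ln(S/K) + (r+σ²/2)T) / (σ√T) = (ln(109.84/127.39) + (0.0055+0.3046²/2)·0.818) / 0.275490 = (-0.148228 + 0.042446) / 0.275490 = -0.383977
d₂ = d₁ − σ√T = -0.383977 − 0.275490 = -0.659467
e^{−rT} = e^{−0.0055·0.818} = 0.995511
N(d₁) = 0.350498,  N(d₂) = 0.254798
Call price V = S·N(d₁) − K·e^{−rT}·N(d₂) = 38.498673 − 32.312992 = 6.185682
φ(d₁) = (1/√(2π))·e^{−d₁²/2} = 0.370590
Θ = −S·φ(d₁)·σ/(2√T) − r·K·e^{−rT}·N(d₂) = −6.854535 − 0.177721 = -7.032257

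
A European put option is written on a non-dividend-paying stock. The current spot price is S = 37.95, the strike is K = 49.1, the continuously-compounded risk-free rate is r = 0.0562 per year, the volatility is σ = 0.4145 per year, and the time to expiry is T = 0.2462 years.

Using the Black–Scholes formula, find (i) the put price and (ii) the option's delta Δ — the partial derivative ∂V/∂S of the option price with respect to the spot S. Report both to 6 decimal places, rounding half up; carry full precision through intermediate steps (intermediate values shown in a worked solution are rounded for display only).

σ√T = 0.4145·√0.2462 = 0.205669
d₁ = (ln(S/K) + (r+σ²/2)T) / (σ√T) = (ln(37.95/49.1) + (0.0562+0.4145²/2)·0.2462) / 0.205669 = (-0.257590 + 0.034986) / 0.205669 = -1.082338
d₂ = d₁ − σ√T = -1.082338 − 0.205669 = -1.288007
e^{−rT} = e^{−0.0562·0.2462} = 0.986259
N(−d₁) = 0.860449,  N(−d₂) = 0.901128
Put price V = K·e^{−rT}·N(−d₂) − S·N(−d₁) = 43.637413 − 32.654033 = 10.983380
Δ = −N(−d₁) = -0.860449

price = 10.983380
Δ = -0.860449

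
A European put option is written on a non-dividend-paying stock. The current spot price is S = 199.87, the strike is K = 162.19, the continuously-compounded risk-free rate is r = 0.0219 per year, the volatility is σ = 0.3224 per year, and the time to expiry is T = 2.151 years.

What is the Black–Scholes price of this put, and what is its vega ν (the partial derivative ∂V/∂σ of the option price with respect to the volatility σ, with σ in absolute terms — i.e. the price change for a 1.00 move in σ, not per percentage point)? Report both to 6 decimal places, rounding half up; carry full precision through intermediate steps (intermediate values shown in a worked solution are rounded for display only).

price = 15.186661
ν = 86.416376

σ√T = 0.3224·√2.151 = 0.472841
d₁ = (ln(S/K) + (r+σ²/2)T) / (σ√T) = (ln(199.87/162.19) + (0.0219+0.3224²/2)·2.151) / 0.472841 = (0.208899 + 0.158896) / 0.472841 = 0.777840
d₂ = d₁ − σ√T = 0.777840 − 0.472841 = 0.304999
e^{−rT} = e^{−0.0219·2.151} = 0.953985
N(−d₁) = 0.218332,  N(−d₂) = 0.380183
Put price V = K·e^{−rT}·N(−d₂) − S·N(−d₁) = 58.824588 − 43.637927 = 15.186661
φ(d₁) = (1/√(2π))·e^{−d₁²/2} = 0.294801
ν = S·φ(d₁)·√T = 86.416376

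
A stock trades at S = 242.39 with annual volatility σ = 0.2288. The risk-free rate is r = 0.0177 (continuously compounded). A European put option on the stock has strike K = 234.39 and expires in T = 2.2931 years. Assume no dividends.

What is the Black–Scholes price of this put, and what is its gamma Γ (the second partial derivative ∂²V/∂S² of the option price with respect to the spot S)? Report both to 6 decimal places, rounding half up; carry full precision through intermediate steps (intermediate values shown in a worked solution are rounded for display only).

price = 24.209778
Γ = 0.004407

σ√T = 0.2288·√2.2931 = 0.346472
d₁ = (ln(S/K) + (r+σ²/2)T) / (σ√T) = (ln(242.39/234.39) + (0.0177+0.2288²/2)·2.2931) / 0.346472 = (0.033562 + 0.100609) / 0.346472 = 0.387249
d₂ = d₁ − σ√T = 0.387249 − 0.346472 = 0.040777
e^{−rT} = e^{−0.0177·2.2931} = 0.960225
N(−d₁) = 0.349286,  N(−d₂) = 0.483737
Put price V = K·e^{−rT}·N(−d₂) − S·N(−d₁) = 108.873201 − 84.663423 = 24.209778
φ(d₁) = (1/√(2π))·e^{−d₁²/2} = 0.370123
Γ = φ(d₁) / (S·σ·√T) = 0.004407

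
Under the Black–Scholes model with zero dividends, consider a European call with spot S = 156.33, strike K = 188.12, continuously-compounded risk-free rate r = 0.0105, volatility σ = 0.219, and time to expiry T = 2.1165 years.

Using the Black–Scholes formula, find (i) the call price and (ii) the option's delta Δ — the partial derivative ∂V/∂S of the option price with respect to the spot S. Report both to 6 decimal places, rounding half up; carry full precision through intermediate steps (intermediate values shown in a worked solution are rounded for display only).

price = 10.433219
Δ = 0.362438

σ√T = 0.219·√2.1165 = 0.318605
d₁ = (ln(S/K) + (r+σ²/2)T) / (σ√T) = (ln(156.33/188.12) + (0.0105+0.219²/2)·2.1165) / 0.318605 = (-0.185111 + 0.072978) / 0.318605 = -0.351949
d₂ = d₁ − σ√T = -0.351949 − 0.318605 = -0.670555
e^{−rT} = e^{−0.0105·2.1165} = 0.978022
N(d₁) = 0.362438,  N(d₂) = 0.251252
Call price V = S·N(d₁) − K·e^{−rT}·N(d₂) = 56.659965 − 46.226746 = 10.433219
Δ = N(d₁) = 0.362438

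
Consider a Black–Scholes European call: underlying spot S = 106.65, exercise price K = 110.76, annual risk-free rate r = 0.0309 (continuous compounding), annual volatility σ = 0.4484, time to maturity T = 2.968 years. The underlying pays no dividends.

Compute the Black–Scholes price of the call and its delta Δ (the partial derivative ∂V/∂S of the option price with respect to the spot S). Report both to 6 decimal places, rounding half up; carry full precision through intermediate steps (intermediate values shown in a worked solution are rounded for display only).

price = 34.097304
Δ = 0.675812

σ√T = 0.4484·√2.968 = 0.772498
d₁ = (ln(S/K) + (r+σ²/2)T) / (σ√T) = (ln(106.65/110.76) + (0.0309+0.4484²/2)·2.968) / 0.772498 = (-0.037813 + 0.390088) / 0.772498 = 0.456020
d₂ = d₁ − σ√T = 0.456020 − 0.772498 = -0.316478
e^{−rT} = e^{−0.0309·2.968} = 0.912369
N(d₁) = 0.675812,  N(d₂) = 0.375820
Call price V = S·N(d₁) − K·e^{−rT}·N(d₂) = 72.075376 − 37.978072 = 34.097304
Δ = N(d₁) = 0.675812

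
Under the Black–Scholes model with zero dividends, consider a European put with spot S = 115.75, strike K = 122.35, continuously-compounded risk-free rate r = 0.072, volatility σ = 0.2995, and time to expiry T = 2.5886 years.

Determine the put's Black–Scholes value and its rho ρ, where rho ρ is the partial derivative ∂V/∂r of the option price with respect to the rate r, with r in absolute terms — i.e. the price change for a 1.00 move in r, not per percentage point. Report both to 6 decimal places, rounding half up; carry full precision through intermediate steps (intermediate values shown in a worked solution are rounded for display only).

price = 14.326626
ρ = -128.204077

σ√T = 0.2995·√2.5886 = 0.481869
d₁ = (ln(S/K) + (r+σ²/2)T) / (σ√T) = (ln(115.75/122.35) + (0.072+0.2995²/2)·2.5886) / 0.481869 = (-0.055453 + 0.302478) / 0.481869 = 0.512639
d₂ = d₁ − σ√T = 0.512639 − 0.481869 = 0.030770
e^{−rT} = e^{−0.072·2.5886} = 0.829959
N(−d₁) = 0.304102,  N(−d₂) = 0.487727
Put price V = K·e^{−rT}·N(−d₂) − S·N(−d₁) = 49.526415 − 35.199789 = 14.326626
ρ = −K·T·e^{−rT}·N(−d₂) = -128.204077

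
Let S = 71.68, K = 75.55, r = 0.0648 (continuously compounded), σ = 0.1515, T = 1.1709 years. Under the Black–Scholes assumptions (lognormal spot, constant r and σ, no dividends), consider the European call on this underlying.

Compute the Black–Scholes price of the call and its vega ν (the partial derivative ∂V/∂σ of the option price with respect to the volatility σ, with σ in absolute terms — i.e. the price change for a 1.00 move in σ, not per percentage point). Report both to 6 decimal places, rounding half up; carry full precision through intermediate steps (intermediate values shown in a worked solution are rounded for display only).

σ√T = 0.1515·√1.1709 = 0.163935
d₁ = (ln(S/K) + (r+σ²/2)T) / (σ√T) = (ln(71.68/75.55) + (0.0648+0.1515²/2)·1.1709) / 0.163935 = (-0.052583 + 0.089312) / 0.163935 = 0.224044
d₂ = d₁ − σ√T = 0.224044 − 0.163935 = 0.060109
e^{−rT} = e^{−0.0648·1.1709} = 0.926933
N(d₁) = 0.588639,  N(d₂) = 0.523966
Call price V = S·N(d₁) − K·e^{−rT}·N(d₂) = 42.193617 − 36.693190 = 5.500427
φ(d₁) = (1/√(2π))·e^{−d₁²/2} = 0.389054
ν = S·φ(d₁)·√T = 30.176444

price = 5.500427
ν = 30.176444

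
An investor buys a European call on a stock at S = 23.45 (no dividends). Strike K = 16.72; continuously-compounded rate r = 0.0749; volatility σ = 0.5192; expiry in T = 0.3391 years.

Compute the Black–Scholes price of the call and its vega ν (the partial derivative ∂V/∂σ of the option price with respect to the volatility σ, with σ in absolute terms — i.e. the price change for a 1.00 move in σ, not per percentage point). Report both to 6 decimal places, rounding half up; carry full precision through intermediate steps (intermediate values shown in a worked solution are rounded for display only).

σ√T = 0.5192·√0.3391 = 0.302342
d₁ = (ln(S/K) + (r+σ²/2)T) / (σ√T) = (ln(23.45/16.72) + (0.0749+0.5192²/2)·0.3391) / 0.302342 = (0.338265 + 0.071104) / 0.302342 = 1.353992
d₂ = d₁ − σ√T = 1.353992 − 0.302342 = 1.051650
e^{−rT} = e^{−0.0749·0.3391} = 0.974921
N(d₁) = 0.912131,  N(d₂) = 0.853520
Call price V = S·N(d₁) − K·e^{−rT}·N(d₂) = 21.389462 − 13.912959 = 7.476504
φ(d₁) = (1/√(2π))·e^{−d₁²/2} = 0.159520
ν = S·φ(d₁)·√T = 2.178321

price = 7.476504
ν = 2.178321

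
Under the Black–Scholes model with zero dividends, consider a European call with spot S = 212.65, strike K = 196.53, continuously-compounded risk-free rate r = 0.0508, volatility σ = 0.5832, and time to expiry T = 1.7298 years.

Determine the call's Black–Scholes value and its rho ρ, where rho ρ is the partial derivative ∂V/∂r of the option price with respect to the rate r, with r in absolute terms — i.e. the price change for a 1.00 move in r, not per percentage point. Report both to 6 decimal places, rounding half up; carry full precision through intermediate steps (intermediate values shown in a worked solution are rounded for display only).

price = 76.270521
ρ = 135.132346

σ√T = 0.5832·√1.7298 = 0.767035
d₁ = (ln(S/K) + (r+σ²/2)T) / (σ√T) = (ln(212.65/196.53) + (0.0508+0.5832²/2)·1.7298) / 0.767035 = (0.078833 + 0.382046) / 0.767035 = 0.600856
d₂ = d₁ − σ√T = 0.600856 − 0.767035 = -0.166179
e^{−rT} = e^{−0.0508·1.7298} = 0.915876
N(d₁) = 0.726032,  N(d₂) = 0.434008
Call price V = S·N(d₁) − K·e^{−rT}·N(d₂) = 154.390735 − 78.120214 = 76.270521
ρ = K·T·e^{−rT}·N(d₂) = 135.132346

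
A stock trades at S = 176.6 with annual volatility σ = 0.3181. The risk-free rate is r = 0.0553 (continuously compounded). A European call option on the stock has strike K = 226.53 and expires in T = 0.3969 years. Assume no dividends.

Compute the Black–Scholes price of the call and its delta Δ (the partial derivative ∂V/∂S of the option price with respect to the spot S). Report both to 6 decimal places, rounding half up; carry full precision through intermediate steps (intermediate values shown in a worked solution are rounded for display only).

price = 2.539563
Δ = 0.150867

σ√T = 0.3181·√0.3969 = 0.200403
d₁ = (ln(S/K) + (r+σ²/2)T) / (σ√T) = (ln(176.6/226.53) + (0.0553+0.3181²/2)·0.3969) / 0.200403 = (-0.248990 + 0.042029) / 0.200403 = -1.032723
d₂ = d₁ − σ√T = -1.032723 − 0.200403 = -1.233126
e^{−rT} = e^{−0.0553·0.3969} = 0.978291
N(d₁) = 0.150867,  N(d₂) = 0.108764
Call price V = S·N(d₁) − K·e^{−rT}·N(d₂) = 26.643060 − 24.103496 = 2.539563
Δ = N(d₁) = 0.150867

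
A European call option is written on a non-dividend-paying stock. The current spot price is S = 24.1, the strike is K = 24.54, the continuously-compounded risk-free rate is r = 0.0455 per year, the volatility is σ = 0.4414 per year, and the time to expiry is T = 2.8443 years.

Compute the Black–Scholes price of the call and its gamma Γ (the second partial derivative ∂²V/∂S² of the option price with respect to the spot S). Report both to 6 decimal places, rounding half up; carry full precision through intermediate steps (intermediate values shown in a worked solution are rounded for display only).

price = 7.966887
Γ = 0.019407

σ√T = 0.4414·√2.8443 = 0.744423
d₁ = (ln(S/K) + (r+σ²/2)T) / (σ√T) = (ln(24.1/24.54) + (0.0455+0.4414²/2)·2.8443) / 0.744423 = (-0.018093 + 0.406499) / 0.744423 = 0.521754
d₂ = d₁ − σ√T = 0.521754 − 0.744423 = -0.222669
e^{−rT} = e^{−0.0455·2.8443} = 0.878609
N(d₁) = 0.699079,  N(d₂) = 0.411897
Call price V = S·N(d₁) − K·e^{−rT}·N(d₂) = 16.847811 − 8.880925 = 7.966887
φ(d₁) = (1/√(2π))·e^{−d₁²/2} = 0.348174
Γ = φ(d₁) / (S·σ·√T) = 0.019407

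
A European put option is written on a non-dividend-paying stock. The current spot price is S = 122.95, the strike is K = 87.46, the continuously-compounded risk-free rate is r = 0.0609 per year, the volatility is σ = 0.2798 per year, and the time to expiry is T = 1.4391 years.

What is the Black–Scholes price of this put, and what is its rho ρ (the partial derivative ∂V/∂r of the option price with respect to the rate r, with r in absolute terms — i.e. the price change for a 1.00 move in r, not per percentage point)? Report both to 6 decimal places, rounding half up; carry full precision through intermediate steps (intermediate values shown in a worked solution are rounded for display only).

price = 1.581009
ρ = -15.442597

σ√T = 0.2798·√1.4391 = 0.335655
d₁ = (ln(S/K) + (r+σ²/2)T) / (σ√T) = (ln(122.95/87.46) + (0.0609+0.2798²/2)·1.4391) / 0.335655 = (0.340596 + 0.143973) / 0.335655 = 1.443653
d₂ = d₁ − σ√T = 1.443653 − 0.335655 = 1.107998
e^{−rT} = e^{−0.0609·1.4391} = 0.916090
N(−d₁) = 0.074418,  N(−d₂) = 0.133931
Put price V = K·e^{−rT}·N(−d₂) − S·N(−d₁) = 10.730732 − 9.149723 = 1.581009
ρ = −K·T·e^{−rT}·N(−d₂) = -15.442597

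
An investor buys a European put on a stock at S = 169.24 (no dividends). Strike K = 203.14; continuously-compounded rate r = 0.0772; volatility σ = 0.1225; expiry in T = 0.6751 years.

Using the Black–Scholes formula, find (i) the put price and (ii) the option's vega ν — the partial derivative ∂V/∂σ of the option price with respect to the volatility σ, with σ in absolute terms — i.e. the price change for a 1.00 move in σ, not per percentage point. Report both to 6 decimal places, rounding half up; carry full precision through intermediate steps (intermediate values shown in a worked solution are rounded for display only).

price = 24.417837
ν = 25.530851

σ√T = 0.1225·√0.6751 = 0.100651
d₁ = (ln(S/K) + (r+σ²/2)T) / (σ√T) = (ln(169.24/203.14) + (0.0772+0.1225²/2)·0.6751) / 0.100651 = (-0.182578 + 0.057183) / 0.100651 = -1.245829
d₂ = d₁ − σ√T = -1.245829 − 0.100651 = -1.346480
e^{−rT} = e^{−0.0772·0.6751} = 0.949217
N(−d₁) = 0.893586,  N(−d₂) = 0.910926
Put price V = K·e^{−rT}·N(−d₂) − S·N(−d₁) = 175.648390 − 151.230553 = 24.417837
φ(d₁) = (1/√(2π))·e^{−d₁²/2} = 0.183602
ν = S·φ(d₁)·√T = 25.530851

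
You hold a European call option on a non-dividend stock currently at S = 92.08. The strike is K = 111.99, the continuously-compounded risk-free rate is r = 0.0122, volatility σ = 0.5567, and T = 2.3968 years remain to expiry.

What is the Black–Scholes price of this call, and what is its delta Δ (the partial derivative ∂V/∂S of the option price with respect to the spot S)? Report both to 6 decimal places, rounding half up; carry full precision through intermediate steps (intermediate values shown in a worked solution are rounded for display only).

σ√T = 0.5567·√2.3968 = 0.861861
d₁ = (ln(S/K) + (r+σ²/2)T) / (σ√T) = (ln(92.08/111.99) + (0.0122+0.5567²/2)·2.3968) / 0.861861 = (-0.195752 + 0.400643) / 0.861861 = 0.237731
d₂ = d₁ − σ√T = 0.237731 − 0.861861 = -0.624130
e^{−rT} = e^{−0.0122·2.3968} = 0.971182
N(d₁) = 0.593955,  N(d₂) = 0.266271
Call price V = S·N(d₁) − K·e^{−rT}·N(d₂) = 54.691393 − 28.960382 = 25.731011
Δ = N(d₁) = 0.593955

price = 25.731011
Δ = 0.593955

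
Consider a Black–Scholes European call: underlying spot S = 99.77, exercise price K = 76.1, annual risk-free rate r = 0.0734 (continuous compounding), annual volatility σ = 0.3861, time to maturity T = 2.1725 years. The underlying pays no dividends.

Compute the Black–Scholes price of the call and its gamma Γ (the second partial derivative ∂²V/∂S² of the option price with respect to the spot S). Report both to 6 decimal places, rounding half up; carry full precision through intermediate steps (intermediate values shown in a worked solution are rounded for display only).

price = 40.692336
Γ = 0.004089

σ√T = 0.3861·√2.1725 = 0.569088
d₁ = (ln(S/K) + (r+σ²/2)T) / (σ√T) = (ln(99.77/76.1) + (0.0734+0.3861²/2)·2.1725) / 0.569088 = (0.270819 + 0.321392) / 0.569088 = 1.040632
d₂ = d₁ − σ√T = 1.040632 − 0.569088 = 0.471544
e^{−rT} = e^{−0.0734·2.1725} = 0.852603
N(d₁) = 0.850977,  N(d₂) = 0.681374
Call price V = S·N(d₁) − K·e^{−rT}·N(d₂) = 84.901957 − 44.209621 = 40.692336
φ(d₁) = (1/√(2π))·e^{−d₁²/2} = 0.232144
Γ = φ(d₁) / (S·σ·√T) = 0.004089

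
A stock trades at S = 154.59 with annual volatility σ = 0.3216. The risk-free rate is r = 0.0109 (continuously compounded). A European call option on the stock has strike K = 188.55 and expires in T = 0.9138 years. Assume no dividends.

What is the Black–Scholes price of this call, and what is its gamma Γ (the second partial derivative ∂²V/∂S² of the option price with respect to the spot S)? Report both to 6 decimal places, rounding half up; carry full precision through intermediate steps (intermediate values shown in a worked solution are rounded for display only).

price = 8.561341
Γ = 0.007552

σ√T = 0.3216·√0.9138 = 0.307427
d₁ = (ln(S/K) + (r+σ²/2)T) / (σ√T) = (ln(154.59/188.55) + (0.0109+0.3216²/2)·0.9138) / 0.307427 = (-0.198587 + 0.057216) / 0.307427 = -0.459852
d₂ = d₁ − σ√T = -0.459852 − 0.307427 = -0.767279
e^{−rT} = e^{−0.0109·0.9138} = 0.990089
N(d₁) = 0.322811,  N(d₂) = 0.221458
Call price V = S·N(d₁) − K·e^{−rT}·N(d₂) = 49.903394 − 41.342053 = 8.561341
φ(d₁) = (1/√(2π))·e^{−d₁²/2} = 0.358915
Γ = φ(d₁) / (S·σ·√T) = 0.007552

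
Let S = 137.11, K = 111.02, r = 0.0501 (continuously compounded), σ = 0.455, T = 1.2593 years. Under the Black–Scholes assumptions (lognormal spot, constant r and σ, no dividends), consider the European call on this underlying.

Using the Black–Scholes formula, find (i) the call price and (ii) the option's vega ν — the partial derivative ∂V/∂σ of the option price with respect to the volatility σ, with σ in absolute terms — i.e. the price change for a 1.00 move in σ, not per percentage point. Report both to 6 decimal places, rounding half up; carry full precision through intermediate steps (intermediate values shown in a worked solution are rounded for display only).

σ√T = 0.455·√1.2593 = 0.510594
d₁ = (ln(S/K) + (r+σ²/2)T) / (σ√T) = (ln(137.11/111.02) + (0.0501+0.455²/2)·1.2593) / 0.510594 = (0.211073 + 0.193444) / 0.510594 = 0.792248
d₂ = d₁ − σ√T = 0.792248 − 0.510594 = 0.281654
e^{−rT} = e^{−0.0501·1.2593} = 0.938858
N(d₁) = 0.785892,  N(d₂) = 0.610895
Call price V = S·N(d₁) − K·e^{−rT}·N(d₂) = 107.753649 − 63.674874 = 44.078775
φ(d₁) = (1/√(2π))·e^{−d₁²/2} = 0.291485
ν = S·φ(d₁)·√T = 44.848695

price = 44.078775
ν = 44.848695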